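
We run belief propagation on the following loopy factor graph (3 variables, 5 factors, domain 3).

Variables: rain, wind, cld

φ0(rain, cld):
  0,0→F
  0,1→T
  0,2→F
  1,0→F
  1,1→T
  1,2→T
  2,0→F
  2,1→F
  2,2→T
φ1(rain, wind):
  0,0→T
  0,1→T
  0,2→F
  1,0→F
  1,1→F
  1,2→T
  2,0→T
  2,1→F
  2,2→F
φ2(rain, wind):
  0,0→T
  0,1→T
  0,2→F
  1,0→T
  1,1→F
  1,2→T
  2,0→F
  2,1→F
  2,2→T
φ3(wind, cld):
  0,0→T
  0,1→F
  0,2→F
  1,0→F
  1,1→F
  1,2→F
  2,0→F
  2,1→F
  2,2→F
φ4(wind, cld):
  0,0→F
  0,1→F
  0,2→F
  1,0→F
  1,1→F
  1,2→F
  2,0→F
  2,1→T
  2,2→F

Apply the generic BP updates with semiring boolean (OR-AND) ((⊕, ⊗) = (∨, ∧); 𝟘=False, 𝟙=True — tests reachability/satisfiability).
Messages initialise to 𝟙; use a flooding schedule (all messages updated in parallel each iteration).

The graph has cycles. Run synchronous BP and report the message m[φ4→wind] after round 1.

message @ round 1 = [F, F, T]

init: all messages = 𝟙 over 3 values
r1 m[φ0→rain] = [T, T, T]
r1 m[φ0→cld] = [F, T, T]
r1 m[φ1→rain] = [T, T, T]
r1 m[φ1→wind] = [T, T, T]
r1 m[φ2→rain] = [T, T, T]
r1 m[φ2→wind] = [T, T, T]
r1 m[φ3→wind] = [T, F, F]
r1 m[φ3→cld] = [T, F, F]
r1 m[φ4→wind] = [F, F, T]
r1 m[φ4→cld] = [F, T, F]
r1 m[rain→φ0] = [T, T, T]
r1 m[rain→φ1] = [T, T, T]
r1 m[rain→φ2] = [T, T, T]
r1 m[wind→φ1] = [T, T, T]
r1 m[wind→φ2] = [T, T, T]
r1 m[wind→φ3] = [T, T, T]
r1 m[wind→φ4] = [T, T, T]
r1 m[cld→φ0] = [T, T, T]
r1 m[cld→φ3] = [T, T, T]
r1 m[cld→φ4] = [T, T, T]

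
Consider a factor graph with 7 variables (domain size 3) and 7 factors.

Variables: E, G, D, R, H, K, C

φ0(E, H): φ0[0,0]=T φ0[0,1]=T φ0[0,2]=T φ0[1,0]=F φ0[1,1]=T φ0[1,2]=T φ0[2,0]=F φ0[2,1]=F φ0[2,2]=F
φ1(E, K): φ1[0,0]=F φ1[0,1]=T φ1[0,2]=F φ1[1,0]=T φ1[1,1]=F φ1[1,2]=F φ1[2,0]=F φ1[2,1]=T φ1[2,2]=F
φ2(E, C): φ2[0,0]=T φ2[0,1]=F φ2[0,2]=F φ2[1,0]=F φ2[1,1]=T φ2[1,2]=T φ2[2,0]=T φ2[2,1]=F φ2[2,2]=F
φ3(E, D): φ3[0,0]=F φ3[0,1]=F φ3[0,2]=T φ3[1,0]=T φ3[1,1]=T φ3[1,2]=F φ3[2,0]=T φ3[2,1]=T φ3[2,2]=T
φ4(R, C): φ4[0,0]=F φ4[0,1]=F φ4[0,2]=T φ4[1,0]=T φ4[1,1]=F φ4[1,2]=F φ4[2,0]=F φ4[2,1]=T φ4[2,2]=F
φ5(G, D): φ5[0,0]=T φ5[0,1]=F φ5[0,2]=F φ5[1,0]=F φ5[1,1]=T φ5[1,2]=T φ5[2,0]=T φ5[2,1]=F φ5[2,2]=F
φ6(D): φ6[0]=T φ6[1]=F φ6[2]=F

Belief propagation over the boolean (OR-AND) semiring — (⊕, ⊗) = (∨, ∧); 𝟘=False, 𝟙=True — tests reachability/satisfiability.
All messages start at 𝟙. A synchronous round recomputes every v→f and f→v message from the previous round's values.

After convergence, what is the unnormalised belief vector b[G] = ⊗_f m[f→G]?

b[G] = [T, F, T]

init: all messages = 𝟙 over 3 values
r1 m[φ0→E] = [T, T, F]
r1 m[φ0→H] = [T, T, T]
r1 m[φ1→E] = [T, T, T]
r1 m[φ1→K] = [T, T, F]
r1 m[φ2→E] = [T, T, T]
r1 m[φ2→C] = [T, T, T]
r1 m[φ3→E] = [T, T, T]
r1 m[φ3→D] = [T, T, T]
r1 m[φ4→R] = [T, T, T]
r1 m[φ4→C] = [T, T, T]
r1 m[φ5→G] = [T, T, T]
r1 m[φ5→D] = [T, T, T]
r1 m[φ6→D] = [T, F, F]
r1 m[E→φ0] = [T, T, T]
r1 m[E→φ1] = [T, T, T]
r1 m[E→φ2] = [T, T, T]
r1 m[E→φ3] = [T, T, T]
r1 m[G→φ5] = [T, T, T]
r1 m[D→φ3] = [T, T, T]
r1 m[D→φ5] = [T, T, T]
r1 m[D→φ6] = [T, T, T]
r1 m[R→φ4] = [T, T, T]
r1 m[H→φ0] = [T, T, T]
r1 m[K→φ1] = [T, T, T]
r1 m[C→φ2] = [T, T, T]
r1 m[C→φ4] = [T, T, T]
r2 m[φ0→E] = [T, T, F]
r2 m[φ0→H] = [T, T, T]
r2 m[φ1→E] = [T, T, T]
r2 m[φ1→K] = [T, T, F]
r2 m[φ2→E] = [T, T, T]
r2 m[φ2→C] = [T, T, T]
r2 m[φ3→E] = [T, T, T]
r2 m[φ3→D] = [T, T, T]
r2 m[φ4→R] = [T, T, T]
r2 m[φ4→C] = [T, T, T]
r2 m[φ5→G] = [T, T, T]
r2 m[φ5→D] = [T, T, T]
r2 m[φ6→D] = [T, F, F]
r2 m[E→φ0] = [T, T, T]
r2 m[E→φ1] = [T, T, F]
r2 m[E→φ2] = [T, T, F]
r2 m[E→φ3] = [T, T, F]
r2 m[G→φ5] = [T, T, T]
r2 m[D→φ3] = [T, F, F]
r2 m[D→φ5] = [T, F, F]
r2 m[D→φ6] = [T, T, T]
r2 m[R→φ4] = [T, T, T]
r2 m[H→φ0] = [T, T, T]
r2 m[K→φ1] = [T, T, T]
r2 m[C→φ2] = [T, T, T]
r2 m[C→φ4] = [T, T, T]
r3 m[φ0→E] = [T, T, F]
r3 m[φ0→H] = [T, T, T]
r3 m[φ1→E] = [T, T, T]
r3 m[φ1→K] = [T, T, F]
r3 m[φ2→E] = [T, T, T]
r3 m[φ2→C] = [T, T, T]
r3 m[φ3→E] = [F, T, T]
r3 m[φ3→D] = [T, T, T]
r3 m[φ4→R] = [T, T, T]
r3 m[φ4→C] = [T, T, T]
r3 m[φ5→G] = [T, F, T]
r3 m[φ5→D] = [T, T, T]
r3 m[φ6→D] = [T, F, F]
r3 m[E→φ0] = [T, T, T]
r3 m[E→φ1] = [T, T, F]
r3 m[E→φ2] = [T, T, F]
r3 m[E→φ3] = [T, T, F]
r3 m[G→φ5] = [T, T, T]
r3 m[D→φ3] = [T, F, F]
r3 m[D→φ5] = [T, F, F]
r3 m[D→φ6] = [T, T, T]
r3 m[R→φ4] = [T, T, T]
r3 m[H→φ0] = [T, T, T]
r3 m[K→φ1] = [T, T, T]
r3 m[C→φ2] = [T, T, T]
r3 m[C→φ4] = [T, T, T]
r4 m[φ0→E] = [T, T, F]
r4 m[φ0→H] = [T, T, T]
r4 m[φ1→E] = [T, T, T]
r4 m[φ1→K] = [T, T, F]
r4 m[φ2→E] = [T, T, T]
r4 m[φ2→C] = [T, T, T]
r4 m[φ3→E] = [F, T, T]
r4 m[φ3→D] = [T, T, T]
r4 m[φ4→R] = [T, T, T]
r4 m[φ4→C] = [T, T, T]
r4 m[φ5→G] = [T, F, T]
r4 m[φ5→D] = [T, T, T]
r4 m[φ6→D] = [T, F, F]
r4 m[E→φ0] = [F, T, T]
r4 m[E→φ1] = [F, T, F]
r4 m[E→φ2] = [F, T, F]
r4 m[E→φ3] = [T, T, F]
r4 m[G→φ5] = [T, T, T]
r4 m[D→φ3] = [T, F, F]
r4 m[D→φ5] = [T, F, F]
r4 m[D→φ6] = [T, T, T]
r4 m[R→φ4] = [T, T, T]
r4 m[H→φ0] = [T, T, T]
r4 m[K→φ1] = [T, T, T]
r4 m[C→φ2] = [T, T, T]
r4 m[C→φ4] = [T, T, T]
r5 m[φ0→E] = [T, T, F]
r5 m[φ0→H] = [F, T, T]
r5 m[φ1→E] = [T, T, T]
r5 m[φ1→K] = [T, F, F]
r5 m[φ2→E] = [T, T, T]
r5 m[φ2→C] = [F, T, T]
r5 m[φ3→E] = [F, T, T]
r5 m[φ3→D] = [T, T, T]
r5 m[φ4→R] = [T, T, T]
r5 m[φ4→C] = [T, T, T]
r5 m[φ5→G] = [T, F, T]
r5 m[φ5→D] = [T, T, T]
r5 m[φ6→D] = [T, F, F]
r5 m[E→φ0] = [F, T, T]
r5 m[E→φ1] = [F, T, F]
r5 m[E→φ2] = [F, T, F]
r5 m[E→φ3] = [T, T, F]
r5 m[G→φ5] = [T, T, T]
r5 m[D→φ3] = [T, F, F]
r5 m[D→φ5] = [T, F, F]
r5 m[D→φ6] = [T, T, T]
r5 m[R→φ4] = [T, T, T]
r5 m[H→φ0] = [T, T, T]
r5 m[K→φ1] = [T, T, T]
r5 m[C→φ2] = [T, T, T]
r5 m[C→φ4] = [T, T, T]
r6 m[φ0→E] = [T, T, F]
r6 m[φ0→H] = [F, T, T]
r6 m[φ1→E] = [T, T, T]
r6 m[φ1→K] = [T, F, F]
r6 m[φ2→E] = [T, T, T]
r6 m[φ2→C] = [F, T, T]
r6 m[φ3→E] = [F, T, T]
r6 m[φ3→D] = [T, T, T]
r6 m[φ4→R] = [T, T, T]
r6 m[φ4→C] = [T, T, T]
r6 m[φ5→G] = [T, F, T]
r6 m[φ5→D] = [T, T, T]
r6 m[φ6→D] = [T, F, F]
r6 m[E→φ0] = [F, T, T]
r6 m[E→φ1] = [F, T, F]
r6 m[E→φ2] = [F, T, F]
r6 m[E→φ3] = [T, T, F]
r6 m[G→φ5] = [T, T, T]
r6 m[D→φ3] = [T, F, F]
r6 m[D→φ5] = [T, F, F]
r6 m[D→φ6] = [T, T, T]
r6 m[R→φ4] = [T, T, T]
r6 m[H→φ0] = [T, T, T]
r6 m[K→φ1] = [T, T, T]
r6 m[C→φ2] = [T, T, T]
r6 m[C→φ4] = [F, T, T]
r7 m[φ0→E] = [T, T, F]
r7 m[φ0→H] = [F, T, T]
r7 m[φ1→E] = [T, T, T]
r7 m[φ1→K] = [T, F, F]
r7 m[φ2→E] = [T, T, T]
r7 m[φ2→C] = [F, T, T]
r7 m[φ3→E] = [F, T, T]
r7 m[φ3→D] = [T, T, T]
r7 m[φ4→R] = [T, F, T]
r7 m[φ4→C] = [T, T, T]
r7 m[φ5→G] = [T, F, T]
r7 m[φ5→D] = [T, T, T]
r7 m[φ6→D] = [T, F, F]
r7 m[E→φ0] = [F, T, T]
r7 m[E→φ1] = [F, T, F]
r7 m[E→φ2] = [F, T, F]
r7 m[E→φ3] = [T, T, F]
r7 m[G→φ5] = [T, T, T]
r7 m[D→φ3] = [T, F, F]
r7 m[D→φ5] = [T, F, F]
r7 m[D→φ6] = [T, T, T]
r7 m[R→φ4] = [T, T, T]
r7 m[H→φ0] = [T, T, T]
r7 m[K→φ1] = [T, T, T]
r7 m[C→φ2] = [T, T, T]
r7 m[C→φ4] = [F, T, T]
r8 m[φ0→E] = [T, T, F]
r8 m[φ0→H] = [F, T, T]
r8 m[φ1→E] = [T, T, T]
r8 m[φ1→K] = [T, F, F]
r8 m[φ2→E] = [T, T, T]
r8 m[φ2→C] = [F, T, T]
r8 m[φ3→E] = [F, T, T]
r8 m[φ3→D] = [T, T, T]
r8 m[φ4→R] = [T, F, T]
r8 m[φ4→C] = [T, T, T]
r8 m[φ5→G] = [T, F, T]
r8 m[φ5→D] = [T, T, T]
r8 m[φ6→D] = [T, F, F]
r8 m[E→φ0] = [F, T, T]
r8 m[E→φ1] = [F, T, F]
r8 m[E→φ2] = [F, T, F]
r8 m[E→φ3] = [T, T, F]
r8 m[G→φ5] = [T, T, T]
r8 m[D→φ3] = [T, F, F]
r8 m[D→φ5] = [T, F, F]
r8 m[D→φ6] = [T, T, T]
r8 m[R→φ4] = [T, T, T]
r8 m[H→φ0] = [T, T, T]
r8 m[K→φ1] = [T, T, T]
r8 m[C→φ2] = [T, T, T]
r8 m[C→φ4] = [F, T, T]
fixed point reached at round 8
b[G] = ⊗ incoming = [T, F, T]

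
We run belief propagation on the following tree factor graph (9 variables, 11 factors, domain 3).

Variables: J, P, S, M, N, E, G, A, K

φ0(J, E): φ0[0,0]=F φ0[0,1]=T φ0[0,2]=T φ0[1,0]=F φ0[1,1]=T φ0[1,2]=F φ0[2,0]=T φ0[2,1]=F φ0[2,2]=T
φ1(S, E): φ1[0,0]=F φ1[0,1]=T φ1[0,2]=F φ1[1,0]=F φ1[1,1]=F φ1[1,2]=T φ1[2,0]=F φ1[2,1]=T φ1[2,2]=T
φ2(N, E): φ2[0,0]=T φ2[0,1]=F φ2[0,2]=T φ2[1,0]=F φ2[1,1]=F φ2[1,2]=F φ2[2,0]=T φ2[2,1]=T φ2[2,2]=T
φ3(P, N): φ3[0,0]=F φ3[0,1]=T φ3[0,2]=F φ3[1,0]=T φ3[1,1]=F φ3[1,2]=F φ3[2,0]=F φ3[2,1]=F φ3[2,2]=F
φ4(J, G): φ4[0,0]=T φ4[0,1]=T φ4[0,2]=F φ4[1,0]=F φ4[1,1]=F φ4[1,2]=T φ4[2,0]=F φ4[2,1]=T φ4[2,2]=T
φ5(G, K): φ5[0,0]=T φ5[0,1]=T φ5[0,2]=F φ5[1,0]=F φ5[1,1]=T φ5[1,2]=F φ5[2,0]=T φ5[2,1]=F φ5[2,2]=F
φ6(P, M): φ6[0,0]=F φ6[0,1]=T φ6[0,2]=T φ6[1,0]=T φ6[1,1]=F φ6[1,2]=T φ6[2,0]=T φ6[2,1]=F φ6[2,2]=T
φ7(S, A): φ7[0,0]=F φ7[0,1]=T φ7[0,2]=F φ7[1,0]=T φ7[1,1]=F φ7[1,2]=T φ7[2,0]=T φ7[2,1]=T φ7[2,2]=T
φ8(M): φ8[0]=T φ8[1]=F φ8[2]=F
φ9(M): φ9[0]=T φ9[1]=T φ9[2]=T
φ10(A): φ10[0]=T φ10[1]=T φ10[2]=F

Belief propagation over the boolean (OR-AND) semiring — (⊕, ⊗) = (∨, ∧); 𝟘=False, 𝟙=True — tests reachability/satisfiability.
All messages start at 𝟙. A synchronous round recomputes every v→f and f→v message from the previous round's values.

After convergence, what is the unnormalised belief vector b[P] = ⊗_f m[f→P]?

b[P] = [F, T, F]

init: all messages = 𝟙 over 3 values
r1 m[φ0→J] = [T, T, T]
r1 m[φ0→E] = [T, T, T]
r1 m[φ1→S] = [T, T, T]
r1 m[φ1→E] = [F, T, T]
r1 m[φ2→N] = [T, F, T]
r1 m[φ2→E] = [T, T, T]
r1 m[φ3→P] = [T, T, F]
r1 m[φ3→N] = [T, T, F]
r1 m[φ4→J] = [T, T, T]
r1 m[φ4→G] = [T, T, T]
r1 m[φ5→G] = [T, T, T]
r1 m[φ5→K] = [T, T, F]
r1 m[φ6→P] = [T, T, T]
r1 m[φ6→M] = [T, T, T]
r1 m[φ7→S] = [T, T, T]
r1 m[φ7→A] = [T, T, T]
r1 m[φ8→M] = [T, F, F]
r1 m[φ9→M] = [T, T, T]
r1 m[φ10→A] = [T, T, F]
r1 m[J→φ0] = [T, T, T]
r1 m[J→φ4] = [T, T, T]
r1 m[P→φ3] = [T, T, T]
r1 m[P→φ6] = [T, T, T]
r1 m[S→φ1] = [T, T, T]
r1 m[S→φ7] = [T, T, T]
r1 m[M→φ6] = [T, T, T]
r1 m[M→φ8] = [T, T, T]
r1 m[M→φ9] = [T, T, T]
r1 m[N→φ2] = [T, T, T]
r1 m[N→φ3] = [T, T, T]
r1 m[E→φ0] = [T, T, T]
r1 m[E→φ1] = [T, T, T]
r1 m[E→φ2] = [T, T, T]
r1 m[G→φ4] = [T, T, T]
r1 m[G→φ5] = [T, T, T]
r1 m[A→φ7] = [T, T, T]
r1 m[A→φ10] = [T, T, T]
r1 m[K→φ5] = [T, T, T]
r2 m[φ0→J] = [T, T, T]
r2 m[φ0→E] = [T, T, T]
r2 m[φ1→S] = [T, T, T]
r2 m[φ1→E] = [F, T, T]
r2 m[φ2→N] = [T, F, T]
r2 m[φ2→E] = [T, T, T]
r2 m[φ3→P] = [T, T, F]
r2 m[φ3→N] = [T, T, F]
r2 m[φ4→J] = [T, T, T]
r2 m[φ4→G] = [T, T, T]
r2 m[φ5→G] = [T, T, T]
r2 m[φ5→K] = [T, T, F]
r2 m[φ6→P] = [T, T, T]
r2 m[φ6→M] = [T, T, T]
r2 m[φ7→S] = [T, T, T]
r2 m[φ7→A] = [T, T, T]
r2 m[φ8→M] = [T, F, F]
r2 m[φ9→M] = [T, T, T]
r2 m[φ10→A] = [T, T, F]
r2 m[J→φ0] = [T, T, T]
r2 m[J→φ4] = [T, T, T]
r2 m[P→φ3] = [T, T, T]
r2 m[P→φ6] = [T, T, F]
r2 m[S→φ1] = [T, T, T]
r2 m[S→φ7] = [T, T, T]
r2 m[M→φ6] = [T, F, F]
r2 m[M→φ8] = [T, T, T]
r2 m[M→φ9] = [T, F, F]
r2 m[N→φ2] = [T, T, F]
r2 m[N→φ3] = [T, F, T]
r2 m[E→φ0] = [F, T, T]
r2 m[E→φ1] = [T, T, T]
r2 m[E→φ2] = [F, T, T]
r2 m[G→φ4] = [T, T, T]
r2 m[G→φ5] = [T, T, T]
r2 m[A→φ7] = [T, T, F]
r2 m[A→φ10] = [T, T, T]
r2 m[K→φ5] = [T, T, T]
r3 m[φ0→J] = [T, T, T]
r3 m[φ0→E] = [T, T, T]
r3 m[φ1→S] = [T, T, T]
r3 m[φ1→E] = [F, T, T]
r3 m[φ2→N] = [T, F, T]
r3 m[φ2→E] = [T, F, T]
r3 m[φ3→P] = [F, T, F]
r3 m[φ3→N] = [T, T, F]
r3 m[φ4→J] = [T, T, T]
r3 m[φ4→G] = [T, T, T]
r3 m[φ5→G] = [T, T, T]
r3 m[φ5→K] = [T, T, F]
r3 m[φ6→P] = [F, T, T]
r3 m[φ6→M] = [T, T, T]
r3 m[φ7→S] = [T, T, T]
r3 m[φ7→A] = [T, T, T]
r3 m[φ8→M] = [T, F, F]
r3 m[φ9→M] = [T, T, T]
r3 m[φ10→A] = [T, T, F]
r3 m[J→φ0] = [T, T, T]
r3 m[J→φ4] = [T, T, T]
r3 m[P→φ3] = [T, T, T]
r3 m[P→φ6] = [T, T, F]
r3 m[S→φ1] = [T, T, T]
r3 m[S→φ7] = [T, T, T]
r3 m[M→φ6] = [T, F, F]
r3 m[M→φ8] = [T, T, T]
r3 m[M→φ9] = [T, F, F]
r3 m[N→φ2] = [T, T, F]
r3 m[N→φ3] = [T, F, T]
r3 m[E→φ0] = [F, T, T]
r3 m[E→φ1] = [T, T, T]
r3 m[E→φ2] = [F, T, T]
r3 m[G→φ4] = [T, T, T]
r3 m[G→φ5] = [T, T, T]
r3 m[A→φ7] = [T, T, F]
r3 m[A→φ10] = [T, T, T]
r3 m[K→φ5] = [T, T, T]
r4 m[φ0→J] = [T, T, T]
r4 m[φ0→E] = [T, T, T]
r4 m[φ1→S] = [T, T, T]
r4 m[φ1→E] = [F, T, T]
r4 m[φ2→N] = [T, F, T]
r4 m[φ2→E] = [T, F, T]
r4 m[φ3→P] = [F, T, F]
r4 m[φ3→N] = [T, T, F]
r4 m[φ4→J] = [T, T, T]
r4 m[φ4→G] = [T, T, T]
r4 m[φ5→G] = [T, T, T]
r4 m[φ5→K] = [T, T, F]
r4 m[φ6→P] = [F, T, T]
r4 m[φ6→M] = [T, T, T]
r4 m[φ7→S] = [T, T, T]
r4 m[φ7→A] = [T, T, T]
r4 m[φ8→M] = [T, F, F]
r4 m[φ9→M] = [T, T, T]
r4 m[φ10→A] = [T, T, F]
r4 m[J→φ0] = [T, T, T]
r4 m[J→φ4] = [T, T, T]
r4 m[P→φ3] = [F, T, T]
r4 m[P→φ6] = [F, T, F]
r4 m[S→φ1] = [T, T, T]
r4 m[S→φ7] = [T, T, T]
r4 m[M→φ6] = [T, F, F]
r4 m[M→φ8] = [T, T, T]
r4 m[M→φ9] = [T, F, F]
r4 m[N→φ2] = [T, T, F]
r4 m[N→φ3] = [T, F, T]
r4 m[E→φ0] = [F, F, T]
r4 m[E→φ1] = [T, F, T]
r4 m[E→φ2] = [F, T, T]
r4 m[G→φ4] = [T, T, T]
r4 m[G→φ5] = [T, T, T]
r4 m[A→φ7] = [T, T, F]
r4 m[A→φ10] = [T, T, T]
r4 m[K→φ5] = [T, T, T]
r5 m[φ0→J] = [T, F, T]
r5 m[φ0→E] = [T, T, T]
r5 m[φ1→S] = [F, T, T]
r5 m[φ1→E] = [F, T, T]
r5 m[φ2→N] = [T, F, T]
r5 m[φ2→E] = [T, F, T]
r5 m[φ3→P] = [F, T, F]
r5 m[φ3→N] = [T, F, F]
r5 m[φ4→J] = [T, T, T]
r5 m[φ4→G] = [T, T, T]
r5 m[φ5→G] = [T, T, T]
r5 m[φ5→K] = [T, T, F]
r5 m[φ6→P] = [F, T, T]
r5 m[φ6→M] = [T, F, T]
r5 m[φ7→S] = [T, T, T]
r5 m[φ7→A] = [T, T, T]
r5 m[φ8→M] = [T, F, F]
r5 m[φ9→M] = [T, T, T]
r5 m[φ10→A] = [T, T, F]
r5 m[J→φ0] = [T, T, T]
r5 m[J→φ4] = [T, T, T]
r5 m[P→φ3] = [F, T, T]
r5 m[P→φ6] = [F, T, F]
r5 m[S→φ1] = [T, T, T]
r5 m[S→φ7] = [T, T, T]
r5 m[M→φ6] = [T, F, F]
r5 m[M→φ8] = [T, T, T]
r5 m[M→φ9] = [T, F, F]
r5 m[N→φ2] = [T, T, F]
r5 m[N→φ3] = [T, F, T]
r5 m[E→φ0] = [F, F, T]
r5 m[E→φ1] = [T, F, T]
r5 m[E→φ2] = [F, T, T]
r5 m[G→φ4] = [T, T, T]
r5 m[G→φ5] = [T, T, T]
r5 m[A→φ7] = [T, T, F]
r5 m[A→φ10] = [T, T, T]
r5 m[K→φ5] = [T, T, T]
r6 m[φ0→J] = [T, F, T]
r6 m[φ0→E] = [T, T, T]
r6 m[φ1→S] = [F, T, T]
r6 m[φ1→E] = [F, T, T]
r6 m[φ2→N] = [T, F, T]
r6 m[φ2→E] = [T, F, T]
r6 m[φ3→P] = [F, T, F]
r6 m[φ3→N] = [T, F, F]
r6 m[φ4→J] = [T, T, T]
r6 m[φ4→G] = [T, T, T]
r6 m[φ5→G] = [T, T, T]
r6 m[φ5→K] = [T, T, F]
r6 m[φ6→P] = [F, T, T]
r6 m[φ6→M] = [T, F, T]
r6 m[φ7→S] = [T, T, T]
r6 m[φ7→A] = [T, T, T]
r6 m[φ8→M] = [T, F, F]
r6 m[φ9→M] = [T, T, T]
r6 m[φ10→A] = [T, T, F]
r6 m[J→φ0] = [T, T, T]
r6 m[J→φ4] = [T, F, T]
r6 m[P→φ3] = [F, T, T]
r6 m[P→φ6] = [F, T, F]
r6 m[S→φ1] = [T, T, T]
r6 m[S→φ7] = [F, T, T]
r6 m[M→φ6] = [T, F, F]
r6 m[M→φ8] = [T, F, T]
r6 m[M→φ9] = [T, F, F]
r6 m[N→φ2] = [T, F, F]
r6 m[N→φ3] = [T, F, T]
r6 m[E→φ0] = [F, F, T]
r6 m[E→φ1] = [T, F, T]
r6 m[E→φ2] = [F, T, T]
r6 m[G→φ4] = [T, T, T]
r6 m[G→φ5] = [T, T, T]
r6 m[A→φ7] = [T, T, F]
r6 m[A→φ10] = [T, T, T]
r6 m[K→φ5] = [T, T, T]
r7 m[φ0→J] = [T, F, T]
r7 m[φ0→E] = [T, T, T]
r7 m[φ1→S] = [F, T, T]
r7 m[φ1→E] = [F, T, T]
r7 m[φ2→N] = [T, F, T]
r7 m[φ2→E] = [T, F, T]
r7 m[φ3→P] = [F, T, F]
r7 m[φ3→N] = [T, F, F]
r7 m[φ4→J] = [T, T, T]
r7 m[φ4→G] = [T, T, T]
r7 m[φ5→G] = [T, T, T]
r7 m[φ5→K] = [T, T, F]
r7 m[φ6→P] = [F, T, T]
r7 m[φ6→M] = [T, F, T]
r7 m[φ7→S] = [T, T, T]
r7 m[φ7→A] = [T, T, T]
r7 m[φ8→M] = [T, F, F]
r7 m[φ9→M] = [T, T, T]
r7 m[φ10→A] = [T, T, F]
r7 m[J→φ0] = [T, T, T]
r7 m[J→φ4] = [T, F, T]
r7 m[P→φ3] = [F, T, T]
r7 m[P→φ6] = [F, T, F]
r7 m[S→φ1] = [T, T, T]
r7 m[S→φ7] = [F, T, T]
r7 m[M→φ6] = [T, F, F]
r7 m[M→φ8] = [T, F, T]
r7 m[M→φ9] = [T, F, F]
r7 m[N→φ2] = [T, F, F]
r7 m[N→φ3] = [T, F, T]
r7 m[E→φ0] = [F, F, T]
r7 m[E→φ1] = [T, F, T]
r7 m[E→φ2] = [F, T, T]
r7 m[G→φ4] = [T, T, T]
r7 m[G→φ5] = [T, T, T]
r7 m[A→φ7] = [T, T, F]
r7 m[A→φ10] = [T, T, T]
r7 m[K→φ5] = [T, T, T]
fixed point reached at round 7
b[P] = ⊗ incoming = [F, T, F]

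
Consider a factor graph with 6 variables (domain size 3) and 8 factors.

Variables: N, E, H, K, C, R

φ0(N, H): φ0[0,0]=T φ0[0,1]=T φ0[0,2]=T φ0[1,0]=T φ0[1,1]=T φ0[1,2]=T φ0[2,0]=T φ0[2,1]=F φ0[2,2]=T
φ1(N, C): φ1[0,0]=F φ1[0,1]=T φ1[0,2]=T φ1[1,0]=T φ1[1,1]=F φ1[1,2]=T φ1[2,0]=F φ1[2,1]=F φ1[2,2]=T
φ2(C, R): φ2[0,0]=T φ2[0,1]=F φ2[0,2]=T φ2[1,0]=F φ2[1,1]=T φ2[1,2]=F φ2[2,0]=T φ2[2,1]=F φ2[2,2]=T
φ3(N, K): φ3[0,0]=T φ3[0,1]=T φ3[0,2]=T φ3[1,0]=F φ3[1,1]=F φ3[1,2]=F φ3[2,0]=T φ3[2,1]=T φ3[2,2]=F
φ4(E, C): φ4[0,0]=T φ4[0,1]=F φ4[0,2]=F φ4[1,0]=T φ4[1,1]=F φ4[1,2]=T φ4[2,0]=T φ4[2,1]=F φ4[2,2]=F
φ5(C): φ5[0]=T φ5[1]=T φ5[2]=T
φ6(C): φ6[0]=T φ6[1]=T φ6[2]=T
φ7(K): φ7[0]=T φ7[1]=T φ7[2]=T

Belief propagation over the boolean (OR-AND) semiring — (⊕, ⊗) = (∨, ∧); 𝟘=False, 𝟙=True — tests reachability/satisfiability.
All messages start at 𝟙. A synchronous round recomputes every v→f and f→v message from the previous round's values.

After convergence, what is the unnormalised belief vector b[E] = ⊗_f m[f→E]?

b[E] = [F, T, F]

init: all messages = 𝟙 over 3 values
r1 m[φ0→N] = [T, T, T]
r1 m[φ0→H] = [T, T, T]
r1 m[φ1→N] = [T, T, T]
r1 m[φ1→C] = [T, T, T]
r1 m[φ2→C] = [T, T, T]
r1 m[φ2→R] = [T, T, T]
r1 m[φ3→N] = [T, F, T]
r1 m[φ3→K] = [T, T, T]
r1 m[φ4→E] = [T, T, T]
r1 m[φ4→C] = [T, F, T]
r1 m[φ5→C] = [T, T, T]
r1 m[φ6→C] = [T, T, T]
r1 m[φ7→K] = [T, T, T]
r1 m[N→φ0] = [T, T, T]
r1 m[N→φ1] = [T, T, T]
r1 m[N→φ3] = [T, T, T]
r1 m[E→φ4] = [T, T, T]
r1 m[H→φ0] = [T, T, T]
r1 m[K→φ3] = [T, T, T]
r1 m[K→φ7] = [T, T, T]
r1 m[C→φ1] = [T, T, T]
r1 m[C→φ2] = [T, T, T]
r1 m[C→φ4] = [T, T, T]
r1 m[C→φ5] = [T, T, T]
r1 m[C→φ6] = [T, T, T]
r1 m[R→φ2] = [T, T, T]
r2 m[φ0→N] = [T, T, T]
r2 m[φ0→H] = [T, T, T]
r2 m[φ1→N] = [T, T, T]
r2 m[φ1→C] = [T, T, T]
r2 m[φ2→C] = [T, T, T]
r2 m[φ2→R] = [T, T, T]
r2 m[φ3→N] = [T, F, T]
r2 m[φ3→K] = [T, T, T]
r2 m[φ4→E] = [T, T, T]
r2 m[φ4→C] = [T, F, T]
r2 m[φ5→C] = [T, T, T]
r2 m[φ6→C] = [T, T, T]
r2 m[φ7→K] = [T, T, T]
r2 m[N→φ0] = [T, F, T]
r2 m[N→φ1] = [T, F, T]
r2 m[N→φ3] = [T, T, T]
r2 m[E→φ4] = [T, T, T]
r2 m[H→φ0] = [T, T, T]
r2 m[K→φ3] = [T, T, T]
r2 m[K→φ7] = [T, T, T]
r2 m[C→φ1] = [T, F, T]
r2 m[C→φ2] = [T, F, T]
r2 m[C→φ4] = [T, T, T]
r2 m[C→φ5] = [T, F, T]
r2 m[C→φ6] = [T, F, T]
r2 m[R→φ2] = [T, T, T]
r3 m[φ0→N] = [T, T, T]
r3 m[φ0→H] = [T, T, T]
r3 m[φ1→N] = [T, T, T]
r3 m[φ1→C] = [F, T, T]
r3 m[φ2→C] = [T, T, T]
r3 m[φ2→R] = [T, F, T]
r3 m[φ3→N] = [T, F, T]
r3 m[φ3→K] = [T, T, T]
r3 m[φ4→E] = [T, T, T]
r3 m[φ4→C] = [T, F, T]
r3 m[φ5→C] = [T, T, T]
r3 m[φ6→C] = [T, T, T]
r3 m[φ7→K] = [T, T, T]
r3 m[N→φ0] = [T, F, T]
r3 m[N→φ1] = [T, F, T]
r3 m[N→φ3] = [T, T, T]
r3 m[E→φ4] = [T, T, T]
r3 m[H→φ0] = [T, T, T]
r3 m[K→φ3] = [T, T, T]
r3 m[K→φ7] = [T, T, T]
r3 m[C→φ1] = [T, F, T]
r3 m[C→φ2] = [T, F, T]
r3 m[C→φ4] = [T, T, T]
r3 m[C→φ5] = [T, F, T]
r3 m[C→φ6] = [T, F, T]
r3 m[R→φ2] = [T, T, T]
r4 m[φ0→N] = [T, T, T]
r4 m[φ0→H] = [T, T, T]
r4 m[φ1→N] = [T, T, T]
r4 m[φ1→C] = [F, T, T]
r4 m[φ2→C] = [T, T, T]
r4 m[φ2→R] = [T, F, T]
r4 m[φ3→N] = [T, F, T]
r4 m[φ3→K] = [T, T, T]
r4 m[φ4→E] = [T, T, T]
r4 m[φ4→C] = [T, F, T]
r4 m[φ5→C] = [T, T, T]
r4 m[φ6→C] = [T, T, T]
r4 m[φ7→K] = [T, T, T]
r4 m[N→φ0] = [T, F, T]
r4 m[N→φ1] = [T, F, T]
r4 m[N→φ3] = [T, T, T]
r4 m[E→φ4] = [T, T, T]
r4 m[H→φ0] = [T, T, T]
r4 m[K→φ3] = [T, T, T]
r4 m[K→φ7] = [T, T, T]
r4 m[C→φ1] = [T, F, T]
r4 m[C→φ2] = [F, F, T]
r4 m[C→φ4] = [F, T, T]
r4 m[C→φ5] = [F, F, T]
r4 m[C→φ6] = [F, F, T]
r4 m[R→φ2] = [T, T, T]
r5 m[φ0→N] = [T, T, T]
r5 m[φ0→H] = [T, T, T]
r5 m[φ1→N] = [T, T, T]
r5 m[φ1→C] = [F, T, T]
r5 m[φ2→C] = [T, T, T]
r5 m[φ2→R] = [T, F, T]
r5 m[φ3→N] = [T, F, T]
r5 m[φ3→K] = [T, T, T]
r5 m[φ4→E] = [F, T, F]
r5 m[φ4→C] = [T, F, T]
r5 m[φ5→C] = [T, T, T]
r5 m[φ6→C] = [T, T, T]
r5 m[φ7→K] = [T, T, T]
r5 m[N→φ0] = [T, F, T]
r5 m[N→φ1] = [T, F, T]
r5 m[N→φ3] = [T, T, T]
r5 m[E→φ4] = [T, T, T]
r5 m[H→φ0] = [T, T, T]
r5 m[K→φ3] = [T, T, T]
r5 m[K→φ7] = [T, T, T]
r5 m[C→φ1] = [T, F, T]
r5 m[C→φ2] = [F, F, T]
r5 m[C→φ4] = [F, T, T]
r5 m[C→φ5] = [F, F, T]
r5 m[C→φ6] = [F, F, T]
r5 m[R→φ2] = [T, T, T]
r6 m[φ0→N] = [T, T, T]
r6 m[φ0→H] = [T, T, T]
r6 m[φ1→N] = [T, T, T]
r6 m[φ1→C] = [F, T, T]
r6 m[φ2→C] = [T, T, T]
r6 m[φ2→R] = [T, F, T]
r6 m[φ3→N] = [T, F, T]
r6 m[φ3→K] = [T, T, T]
r6 m[φ4→E] = [F, T, F]
r6 m[φ4→C] = [T, F, T]
r6 m[φ5→C] = [T, T, T]
r6 m[φ6→C] = [T, T, T]
r6 m[φ7→K] = [T, T, T]
r6 m[N→φ0] = [T, F, T]
r6 m[N→φ1] = [T, F, T]
r6 m[N→φ3] = [T, T, T]
r6 m[E→φ4] = [T, T, T]
r6 m[H→φ0] = [T, T, T]
r6 m[K→φ3] = [T, T, T]
r6 m[K→φ7] = [T, T, T]
r6 m[C→φ1] = [T, F, T]
r6 m[C→φ2] = [F, F, T]
r6 m[C→φ4] = [F, T, T]
r6 m[C→φ5] = [F, F, T]
r6 m[C→φ6] = [F, F, T]
r6 m[R→φ2] = [T, T, T]
fixed point reached at round 6
b[E] = ⊗ incoming = [F, T, F]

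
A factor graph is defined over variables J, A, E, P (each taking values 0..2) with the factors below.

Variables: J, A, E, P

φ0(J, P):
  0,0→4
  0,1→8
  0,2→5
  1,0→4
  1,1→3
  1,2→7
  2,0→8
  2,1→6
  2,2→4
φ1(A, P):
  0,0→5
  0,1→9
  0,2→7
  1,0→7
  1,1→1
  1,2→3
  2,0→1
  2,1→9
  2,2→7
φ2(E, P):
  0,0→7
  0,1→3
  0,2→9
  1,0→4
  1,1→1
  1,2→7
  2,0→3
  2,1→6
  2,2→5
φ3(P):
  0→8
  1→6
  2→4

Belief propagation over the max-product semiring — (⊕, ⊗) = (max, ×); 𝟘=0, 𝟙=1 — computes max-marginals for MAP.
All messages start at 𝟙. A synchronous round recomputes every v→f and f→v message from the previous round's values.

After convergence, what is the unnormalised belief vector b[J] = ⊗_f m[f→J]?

b[J] = [2592, 1764, 3136]

init: all messages = 𝟙 over 3 values
r1 m[φ0→J] = [8, 7, 8]
r1 m[φ0→P] = [8, 8, 7]
r1 m[φ1→A] = [9, 7, 9]
r1 m[φ1→P] = [7, 9, 7]
r1 m[φ2→E] = [9, 7, 6]
r1 m[φ2→P] = [7, 6, 9]
r1 m[φ3→P] = [8, 6, 4]
r1 m[J→φ0] = [1, 1, 1]
r1 m[A→φ1] = [1, 1, 1]
r1 m[E→φ2] = [1, 1, 1]
r1 m[P→φ0] = [1, 1, 1]
r1 m[P→φ1] = [1, 1, 1]
r1 m[P→φ2] = [1, 1, 1]
r1 m[P→φ3] = [1, 1, 1]
r2 m[φ0→J] = [8, 7, 8]
r2 m[φ0→P] = [8, 8, 7]
r2 m[φ1→A] = [9, 7, 9]
r2 m[φ1→P] = [7, 9, 7]
r2 m[φ2→E] = [9, 7, 6]
r2 m[φ2→P] = [7, 6, 9]
r2 m[φ3→P] = [8, 6, 4]
r2 m[J→φ0] = [1, 1, 1]
r2 m[A→φ1] = [1, 1, 1]
r2 m[E→φ2] = [1, 1, 1]
r2 m[P→φ0] = [392, 324, 252]
r2 m[P→φ1] = [448, 288, 252]
r2 m[P→φ2] = [448, 432, 196]
r2 m[P→φ3] = [392, 432, 441]
r3 m[φ0→J] = [2592, 1764, 3136]
r3 m[φ0→P] = [8, 8, 7]
r3 m[φ1→A] = [2592, 3136, 2592]
r3 m[φ1→P] = [7, 9, 7]
r3 m[φ2→E] = [3136, 1792, 2592]
r3 m[φ2→P] = [7, 6, 9]
r3 m[φ3→P] = [8, 6, 4]
r3 m[J→φ0] = [1, 1, 1]
r3 m[A→φ1] = [1, 1, 1]
r3 m[E→φ2] = [1, 1, 1]
r3 m[P→φ0] = [392, 324, 252]
r3 m[P→φ1] = [448, 288, 252]
r3 m[P→φ2] = [448, 432, 196]
r3 m[P→φ3] = [392, 432, 441]
r4 m[φ0→J] = [2592, 1764, 3136]
r4 m[φ0→P] = [8, 8, 7]
r4 m[φ1→A] = [2592, 3136, 2592]
r4 m[φ1→P] = [7, 9, 7]
r4 m[φ2→E] = [3136, 1792, 2592]
r4 m[φ2→P] = [7, 6, 9]
r4 m[φ3→P] = [8, 6, 4]
r4 m[J→φ0] = [1, 1, 1]
r4 m[A→φ1] = [1, 1, 1]
r4 m[E→φ2] = [1, 1, 1]
r4 m[P→φ0] = [392, 324, 252]
r4 m[P→φ1] = [448, 288, 252]
r4 m[P→φ2] = [448, 432, 196]
r4 m[P→φ3] = [392, 432, 441]
fixed point reached at round 4
b[J] = ⊗ incoming = [2592, 1764, 3136]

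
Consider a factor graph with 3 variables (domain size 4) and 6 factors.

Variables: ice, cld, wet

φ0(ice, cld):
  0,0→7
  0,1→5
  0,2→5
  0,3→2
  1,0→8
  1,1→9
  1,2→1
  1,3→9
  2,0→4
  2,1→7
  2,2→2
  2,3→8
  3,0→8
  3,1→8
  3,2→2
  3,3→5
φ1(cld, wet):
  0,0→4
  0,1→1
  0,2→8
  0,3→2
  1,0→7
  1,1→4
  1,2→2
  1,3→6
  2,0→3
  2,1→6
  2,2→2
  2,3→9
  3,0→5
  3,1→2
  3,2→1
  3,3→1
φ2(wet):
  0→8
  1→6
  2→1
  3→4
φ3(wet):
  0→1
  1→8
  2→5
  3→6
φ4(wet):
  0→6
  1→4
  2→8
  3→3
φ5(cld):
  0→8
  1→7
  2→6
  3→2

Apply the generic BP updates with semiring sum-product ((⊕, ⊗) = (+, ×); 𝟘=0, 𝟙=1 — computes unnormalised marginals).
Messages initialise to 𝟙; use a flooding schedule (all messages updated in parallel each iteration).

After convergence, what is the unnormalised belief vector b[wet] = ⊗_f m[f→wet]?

b[wet] = [129840, 284928, 92080, 161136]

init: all messages = 𝟙 over 4 values
r1 m[φ0→ice] = [19, 27, 21, 23]
r1 m[φ0→cld] = [27, 29, 10, 24]
r1 m[φ1→cld] = [15, 19, 20, 9]
r1 m[φ1→wet] = [19, 13, 13, 18]
r1 m[φ2→wet] = [8, 6, 1, 4]
r1 m[φ3→wet] = [1, 8, 5, 6]
r1 m[φ4→wet] = [6, 4, 8, 3]
r1 m[φ5→cld] = [8, 7, 6, 2]
r1 m[ice→φ0] = [1, 1, 1, 1]
r1 m[cld→φ0] = [1, 1, 1, 1]
r1 m[cld→φ1] = [1, 1, 1, 1]
r1 m[cld→φ5] = [1, 1, 1, 1]
r1 m[wet→φ1] = [1, 1, 1, 1]
r1 m[wet→φ2] = [1, 1, 1, 1]
r1 m[wet→φ3] = [1, 1, 1, 1]
r1 m[wet→φ4] = [1, 1, 1, 1]
r2 m[φ0→ice] = [19, 27, 21, 23]
r2 m[φ0→cld] = [27, 29, 10, 24]
r2 m[φ1→cld] = [15, 19, 20, 9]
r2 m[φ1→wet] = [19, 13, 13, 18]
r2 m[φ2→wet] = [8, 6, 1, 4]
r2 m[φ3→wet] = [1, 8, 5, 6]
r2 m[φ4→wet] = [6, 4, 8, 3]
r2 m[φ5→cld] = [8, 7, 6, 2]
r2 m[ice→φ0] = [1, 1, 1, 1]
r2 m[cld→φ0] = [120, 133, 120, 18]
r2 m[cld→φ1] = [216, 203, 60, 48]
r2 m[cld→φ5] = [405, 551, 200, 216]
r2 m[wet→φ1] = [48, 192, 40, 72]
r2 m[wet→φ2] = [114, 416, 520, 324]
r2 m[wet→φ3] = [912, 312, 104, 216]
r2 m[wet→φ4] = [152, 624, 65, 432]
r3 m[φ0→ice] = [2141, 2439, 1795, 2354]
r3 m[φ0→cld] = [27, 29, 10, 24]
r3 m[φ1→cld] = [848, 1616, 2024, 736]
r3 m[φ1→wet] = [2705, 1484, 2302, 2238]
r3 m[φ2→wet] = [8, 6, 1, 4]
r3 m[φ3→wet] = [1, 8, 5, 6]
r3 m[φ4→wet] = [6, 4, 8, 3]
r3 m[φ5→cld] = [8, 7, 6, 2]
r3 m[ice→φ0] = [1, 1, 1, 1]
r3 m[cld→φ0] = [120, 133, 120, 18]
r3 m[cld→φ1] = [216, 203, 60, 48]
r3 m[cld→φ5] = [405, 551, 200, 216]
r3 m[wet→φ1] = [48, 192, 40, 72]
r3 m[wet→φ2] = [114, 416, 520, 324]
r3 m[wet→φ3] = [912, 312, 104, 216]
r3 m[wet→φ4] = [152, 624, 65, 432]
r4 m[φ0→ice] = [2141, 2439, 1795, 2354]
r4 m[φ0→cld] = [27, 29, 10, 24]
r4 m[φ1→cld] = [848, 1616, 2024, 736]
r4 m[φ1→wet] = [2705, 1484, 2302, 2238]
r4 m[φ2→wet] = [8, 6, 1, 4]
r4 m[φ3→wet] = [1, 8, 5, 6]
r4 m[φ4→wet] = [6, 4, 8, 3]
r4 m[φ5→cld] = [8, 7, 6, 2]
r4 m[ice→φ0] = [1, 1, 1, 1]
r4 m[cld→φ0] = [6784, 11312, 12144, 1472]
r4 m[cld→φ1] = [216, 203, 60, 48]
r4 m[cld→φ5] = [22896, 46864, 20240, 17664]
r4 m[wet→φ1] = [48, 192, 40, 72]
r4 m[wet→φ2] = [16230, 47488, 92080, 40284]
r4 m[wet→φ3] = [129840, 35616, 18416, 26856]
r4 m[wet→φ4] = [21640, 71232, 11510, 53712]
r5 m[φ0→ice] = [167712, 181472, 142384, 176416]
r5 m[φ0→cld] = [27, 29, 10, 24]
r5 m[φ1→cld] = [848, 1616, 2024, 736]
r5 m[φ1→wet] = [2705, 1484, 2302, 2238]
r5 m[φ2→wet] = [8, 6, 1, 4]
r5 m[φ3→wet] = [1, 8, 5, 6]
r5 m[φ4→wet] = [6, 4, 8, 3]
r5 m[φ5→cld] = [8, 7, 6, 2]
r5 m[ice→φ0] = [1, 1, 1, 1]
r5 m[cld→φ0] = [6784, 11312, 12144, 1472]
r5 m[cld→φ1] = [216, 203, 60, 48]
r5 m[cld→φ5] = [22896, 46864, 20240, 17664]
r5 m[wet→φ1] = [48, 192, 40, 72]
r5 m[wet→φ2] = [16230, 47488, 92080, 40284]
r5 m[wet→φ3] = [129840, 35616, 18416, 26856]
r5 m[wet→φ4] = [21640, 71232, 11510, 53712]
r6 m[φ0→ice] = [167712, 181472, 142384, 176416]
r6 m[φ0→cld] = [27, 29, 10, 24]
r6 m[φ1→cld] = [848, 1616, 2024, 736]
r6 m[φ1→wet] = [2705, 1484, 2302, 2238]
r6 m[φ2→wet] = [8, 6, 1, 4]
r6 m[φ3→wet] = [1, 8, 5, 6]
r6 m[φ4→wet] = [6, 4, 8, 3]
r6 m[φ5→cld] = [8, 7, 6, 2]
r6 m[ice→φ0] = [1, 1, 1, 1]
r6 m[cld→φ0] = [6784, 11312, 12144, 1472]
r6 m[cld→φ1] = [216, 203, 60, 48]
r6 m[cld→φ5] = [22896, 46864, 20240, 17664]
r6 m[wet→φ1] = [48, 192, 40, 72]
r6 m[wet→φ2] = [16230, 47488, 92080, 40284]
r6 m[wet→φ3] = [129840, 35616, 18416, 26856]
r6 m[wet→φ4] = [21640, 71232, 11510, 53712]
fixed point reached at round 6
b[wet] = ⊗ incoming = [129840, 284928, 92080, 161136]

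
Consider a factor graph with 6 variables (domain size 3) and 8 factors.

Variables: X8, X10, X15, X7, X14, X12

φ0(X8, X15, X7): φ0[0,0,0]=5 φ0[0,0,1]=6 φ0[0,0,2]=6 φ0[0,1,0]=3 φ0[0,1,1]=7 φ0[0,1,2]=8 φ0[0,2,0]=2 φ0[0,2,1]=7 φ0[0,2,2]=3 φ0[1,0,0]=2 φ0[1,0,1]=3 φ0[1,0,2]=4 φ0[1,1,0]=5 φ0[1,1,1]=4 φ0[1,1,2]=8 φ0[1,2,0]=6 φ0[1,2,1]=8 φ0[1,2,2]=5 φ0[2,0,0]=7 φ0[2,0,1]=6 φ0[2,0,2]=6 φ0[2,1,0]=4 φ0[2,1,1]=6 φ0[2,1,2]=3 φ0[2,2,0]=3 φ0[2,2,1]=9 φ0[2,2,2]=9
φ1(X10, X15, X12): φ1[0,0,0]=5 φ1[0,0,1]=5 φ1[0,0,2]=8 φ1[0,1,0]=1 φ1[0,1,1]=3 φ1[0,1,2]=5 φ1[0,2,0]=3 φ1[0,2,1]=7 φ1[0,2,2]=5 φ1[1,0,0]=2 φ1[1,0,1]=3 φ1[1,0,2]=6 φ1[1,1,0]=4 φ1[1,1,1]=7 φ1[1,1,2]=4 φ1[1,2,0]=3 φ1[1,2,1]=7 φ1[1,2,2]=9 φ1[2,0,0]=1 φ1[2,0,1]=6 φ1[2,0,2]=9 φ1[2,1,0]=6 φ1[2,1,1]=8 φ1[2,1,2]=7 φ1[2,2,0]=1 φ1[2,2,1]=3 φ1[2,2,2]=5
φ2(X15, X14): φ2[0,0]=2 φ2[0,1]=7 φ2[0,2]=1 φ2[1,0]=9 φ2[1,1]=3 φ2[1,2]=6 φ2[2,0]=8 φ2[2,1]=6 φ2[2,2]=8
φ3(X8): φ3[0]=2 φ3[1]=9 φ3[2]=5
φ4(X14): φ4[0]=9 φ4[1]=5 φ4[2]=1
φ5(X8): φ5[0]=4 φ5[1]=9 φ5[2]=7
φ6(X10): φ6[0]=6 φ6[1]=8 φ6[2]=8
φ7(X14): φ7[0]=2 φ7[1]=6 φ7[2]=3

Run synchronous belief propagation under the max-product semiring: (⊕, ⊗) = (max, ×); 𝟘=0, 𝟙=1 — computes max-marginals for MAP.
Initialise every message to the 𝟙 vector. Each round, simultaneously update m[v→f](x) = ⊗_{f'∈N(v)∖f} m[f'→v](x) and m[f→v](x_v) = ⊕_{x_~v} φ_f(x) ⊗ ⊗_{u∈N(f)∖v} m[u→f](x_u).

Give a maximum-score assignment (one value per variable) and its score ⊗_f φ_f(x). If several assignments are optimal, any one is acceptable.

assignment: (X8=1, X10=1, X15=2, X7=1, X14=1, X12=2); score = 8398080

init: all messages = 𝟙 over 3 values
r1 m[φ0→X8] = [8, 8, 9]
r1 m[φ0→X15] = [7, 8, 9]
r1 m[φ0→X7] = [7, 9, 9]
r1 m[φ1→X10] = [8, 9, 9]
r1 m[φ1→X15] = [9, 8, 9]
r1 m[φ1→X12] = [6, 8, 9]
r1 m[φ2→X15] = [7, 9, 8]
r1 m[φ2→X14] = [9, 7, 8]
r1 m[φ3→X8] = [2, 9, 5]
r1 m[φ4→X14] = [9, 5, 1]
r1 m[φ5→X8] = [4, 9, 7]
r1 m[φ6→X10] = [6, 8, 8]
r1 m[φ7→X14] = [2, 6, 3]
r1 m[X8→φ0] = [1, 1, 1]
r1 m[X8→φ3] = [1, 1, 1]
r1 m[X8→φ5] = [1, 1, 1]
r1 m[X10→φ1] = [1, 1, 1]
r1 m[X10→φ6] = [1, 1, 1]
r1 m[X15→φ0] = [1, 1, 1]
r1 m[X15→φ1] = [1, 1, 1]
r1 m[X15→φ2] = [1, 1, 1]
r1 m[X7→φ0] = [1, 1, 1]
r1 m[X14→φ2] = [1, 1, 1]
r1 m[X14→φ4] = [1, 1, 1]
r1 m[X14→φ7] = [1, 1, 1]
r1 m[X12→φ1] = [1, 1, 1]
r2 m[φ0→X8] = [8, 8, 9]
r2 m[φ0→X15] = [7, 8, 9]
r2 m[φ0→X7] = [7, 9, 9]
r2 m[φ1→X10] = [8, 9, 9]
r2 m[φ1→X15] = [9, 8, 9]
r2 m[φ1→X12] = [6, 8, 9]
r2 m[φ2→X15] = [7, 9, 8]
r2 m[φ2→X14] = [9, 7, 8]
r2 m[φ3→X8] = [2, 9, 5]
r2 m[φ4→X14] = [9, 5, 1]
r2 m[φ5→X8] = [4, 9, 7]
r2 m[φ6→X10] = [6, 8, 8]
r2 m[φ7→X14] = [2, 6, 3]
r2 m[X8→φ0] = [8, 81, 35]
r2 m[X8→φ3] = [32, 72, 63]
r2 m[X8→φ5] = [16, 72, 45]
r2 m[X10→φ1] = [6, 8, 8]
r2 m[X10→φ6] = [8, 9, 9]
r2 m[X15→φ0] = [63, 72, 72]
r2 m[X15→φ1] = [49, 72, 72]
r2 m[X15→φ2] = [63, 64, 81]
r2 m[X7→φ0] = [1, 1, 1]
r2 m[X14→φ2] = [18, 30, 3]
r2 m[X14→φ4] = [18, 42, 24]
r2 m[X14→φ7] = [81, 35, 8]
r2 m[X12→φ1] = [1, 1, 1]
r3 m[φ0→X8] = [576, 576, 648]
r3 m[φ0→X15] = [324, 648, 648]
r3 m[φ0→X7] = [34992, 46656, 46656]
r3 m[φ1→X10] = [504, 648, 576]
r3 m[φ1→X15] = [72, 64, 72]
r3 m[φ1→X12] = [3456, 4608, 5184]
r3 m[φ2→X15] = [210, 162, 180]
r3 m[φ2→X14] = [648, 486, 648]
r3 m[φ3→X8] = [2, 9, 5]
r3 m[φ4→X14] = [9, 5, 1]
r3 m[φ5→X8] = [4, 9, 7]
r3 m[φ6→X10] = [6, 8, 8]
r3 m[φ7→X14] = [2, 6, 3]
r3 m[X8→φ0] = [8, 81, 35]
r3 m[X8→φ3] = [32, 72, 63]
r3 m[X8→φ5] = [16, 72, 45]
r3 m[X10→φ1] = [6, 8, 8]
r3 m[X10→φ6] = [8, 9, 9]
r3 m[X15→φ0] = [63, 72, 72]
r3 m[X15→φ1] = [49, 72, 72]
r3 m[X15→φ2] = [63, 64, 81]
r3 m[X7→φ0] = [1, 1, 1]
r3 m[X14→φ2] = [18, 30, 3]
r3 m[X14→φ4] = [18, 42, 24]
r3 m[X14→φ7] = [81, 35, 8]
r3 m[X12→φ1] = [1, 1, 1]
r4 m[φ0→X8] = [576, 576, 648]
r4 m[φ0→X15] = [324, 648, 648]
r4 m[φ0→X7] = [34992, 46656, 46656]
r4 m[φ1→X10] = [504, 648, 576]
r4 m[φ1→X15] = [72, 64, 72]
r4 m[φ1→X12] = [3456, 4608, 5184]
r4 m[φ2→X15] = [210, 162, 180]
r4 m[φ2→X14] = [648, 486, 648]
r4 m[φ3→X8] = [2, 9, 5]
r4 m[φ4→X14] = [9, 5, 1]
r4 m[φ5→X8] = [4, 9, 7]
r4 m[φ6→X10] = [6, 8, 8]
r4 m[φ7→X14] = [2, 6, 3]
r4 m[X8→φ0] = [8, 81, 35]
r4 m[X8→φ3] = [2304, 5184, 4536]
r4 m[X8→φ5] = [1152, 5184, 3240]
r4 m[X10→φ1] = [6, 8, 8]
r4 m[X10→φ6] = [504, 648, 576]
r4 m[X15→φ0] = [15120, 10368, 12960]
r4 m[X15→φ1] = [68040, 104976, 116640]
r4 m[X15→φ2] = [23328, 41472, 46656]
r4 m[X7→φ0] = [1, 1, 1]
r4 m[X14→φ2] = [18, 30, 3]
r4 m[X14→φ4] = [1296, 2916, 1944]
r4 m[X14→φ7] = [5832, 2430, 648]
r4 m[X12→φ1] = [1, 1, 1]
r5 m[φ0→X8] = [90720, 103680, 116640]
r5 m[φ0→X15] = [324, 648, 648]
r5 m[φ0→X7] = [6298560, 8398080, 6718464]
r5 m[φ1→X10] = [816480, 1049760, 839808]
r5 m[φ1→X15] = [72, 64, 72]
r5 m[φ1→X12] = [5038848, 6718464, 8398080]
r5 m[φ2→X15] = [210, 162, 180]
r5 m[φ2→X14] = [373248, 279936, 373248]
r5 m[φ3→X8] = [2, 9, 5]
r5 m[φ4→X14] = [9, 5, 1]
r5 m[φ5→X8] = [4, 9, 7]
r5 m[φ6→X10] = [6, 8, 8]
r5 m[φ7→X14] = [2, 6, 3]
r5 m[X8→φ0] = [8, 81, 35]
r5 m[X8→φ3] = [2304, 5184, 4536]
r5 m[X8→φ5] = [1152, 5184, 3240]
r5 m[X10→φ1] = [6, 8, 8]
r5 m[X10→φ6] = [504, 648, 576]
r5 m[X15→φ0] = [15120, 10368, 12960]
r5 m[X15→φ1] = [68040, 104976, 116640]
r5 m[X15→φ2] = [23328, 41472, 46656]
r5 m[X7→φ0] = [1, 1, 1]
r5 m[X14→φ2] = [18, 30, 3]
r5 m[X14→φ4] = [1296, 2916, 1944]
r5 m[X14→φ7] = [5832, 2430, 648]
r5 m[X12→φ1] = [1, 1, 1]
r6 m[φ0→X8] = [90720, 103680, 116640]
r6 m[φ0→X15] = [324, 648, 648]
r6 m[φ0→X7] = [6298560, 8398080, 6718464]
r6 m[φ1→X10] = [816480, 1049760, 839808]
r6 m[φ1→X15] = [72, 64, 72]
r6 m[φ1→X12] = [5038848, 6718464, 8398080]
r6 m[φ2→X15] = [210, 162, 180]
r6 m[φ2→X14] = [373248, 279936, 373248]
r6 m[φ3→X8] = [2, 9, 5]
r6 m[φ4→X14] = [9, 5, 1]
r6 m[φ5→X8] = [4, 9, 7]
r6 m[φ6→X10] = [6, 8, 8]
r6 m[φ7→X14] = [2, 6, 3]
r6 m[X8→φ0] = [8, 81, 35]
r6 m[X8→φ3] = [362880, 933120, 816480]
r6 m[X8→φ5] = [181440, 933120, 583200]
r6 m[X10→φ1] = [6, 8, 8]
r6 m[X10→φ6] = [816480, 1049760, 839808]
r6 m[X15→φ0] = [15120, 10368, 12960]
r6 m[X15→φ1] = [68040, 104976, 116640]
r6 m[X15→φ2] = [23328, 41472, 46656]
r6 m[X7→φ0] = [1, 1, 1]
r6 m[X14→φ2] = [18, 30, 3]
r6 m[X14→φ4] = [746496, 1679616, 1119744]
r6 m[X14→φ7] = [3359232, 1399680, 373248]
r6 m[X12→φ1] = [1, 1, 1]
r7 m[φ0→X8] = [90720, 103680, 116640]
r7 m[φ0→X15] = [324, 648, 648]
r7 m[φ0→X7] = [6298560, 8398080, 6718464]
r7 m[φ1→X10] = [816480, 1049760, 839808]
r7 m[φ1→X15] = [72, 64, 72]
r7 m[φ1→X12] = [5038848, 6718464, 8398080]
r7 m[φ2→X15] = [210, 162, 180]
r7 m[φ2→X14] = [373248, 279936, 373248]
r7 m[φ3→X8] = [2, 9, 5]
r7 m[φ4→X14] = [9, 5, 1]
r7 m[φ5→X8] = [4, 9, 7]
r7 m[φ6→X10] = [6, 8, 8]
r7 m[φ7→X14] = [2, 6, 3]
r7 m[X8→φ0] = [8, 81, 35]
r7 m[X8→φ3] = [362880, 933120, 816480]
r7 m[X8→φ5] = [181440, 933120, 583200]
r7 m[X10→φ1] = [6, 8, 8]
r7 m[X10→φ6] = [816480, 1049760, 839808]
r7 m[X15→φ0] = [15120, 10368, 12960]
r7 m[X15→φ1] = [68040, 104976, 116640]
r7 m[X15→φ2] = [23328, 41472, 46656]
r7 m[X7→φ0] = [1, 1, 1]
r7 m[X14→φ2] = [18, 30, 3]
r7 m[X14→φ4] = [746496, 1679616, 1119744]
r7 m[X14→φ7] = [3359232, 1399680, 373248]
r7 m[X12→φ1] = [1, 1, 1]
fixed point reached at round 7
traceback from X8: (X8=1, X10=1, X15=2, X7=1, X14=1, X12=2), score=8398080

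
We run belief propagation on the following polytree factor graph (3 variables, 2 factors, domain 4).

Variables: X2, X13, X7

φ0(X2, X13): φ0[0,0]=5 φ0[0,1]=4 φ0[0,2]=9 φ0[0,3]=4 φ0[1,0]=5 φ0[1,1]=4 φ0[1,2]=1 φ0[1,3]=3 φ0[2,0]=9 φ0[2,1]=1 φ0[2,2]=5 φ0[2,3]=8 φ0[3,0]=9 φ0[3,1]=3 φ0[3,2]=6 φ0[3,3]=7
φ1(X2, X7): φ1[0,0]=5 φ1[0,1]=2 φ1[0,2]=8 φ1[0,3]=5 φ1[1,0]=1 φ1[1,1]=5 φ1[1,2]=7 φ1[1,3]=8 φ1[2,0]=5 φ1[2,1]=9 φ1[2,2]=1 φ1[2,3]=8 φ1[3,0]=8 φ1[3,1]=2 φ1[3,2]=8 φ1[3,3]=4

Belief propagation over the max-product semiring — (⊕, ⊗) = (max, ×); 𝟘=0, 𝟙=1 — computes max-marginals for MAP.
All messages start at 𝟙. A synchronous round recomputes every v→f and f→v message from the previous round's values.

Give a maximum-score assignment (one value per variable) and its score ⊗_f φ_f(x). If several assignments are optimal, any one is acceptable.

assignment: (X2=2, X13=0, X7=1); score = 81

init: all messages = 𝟙 over 4 values
r1 m[φ0→X2] = [9, 5, 9, 9]
r1 m[φ0→X13] = [9, 4, 9, 8]
r1 m[φ1→X2] = [8, 8, 9, 8]
r1 m[φ1→X7] = [8, 9, 8, 8]
r1 m[X2→φ0] = [1, 1, 1, 1]
r1 m[X2→φ1] = [1, 1, 1, 1]
r1 m[X13→φ0] = [1, 1, 1, 1]
r1 m[X7→φ1] = [1, 1, 1, 1]
r2 m[φ0→X2] = [9, 5, 9, 9]
r2 m[φ0→X13] = [9, 4, 9, 8]
r2 m[φ1→X2] = [8, 8, 9, 8]
r2 m[φ1→X7] = [8, 9, 8, 8]
r2 m[X2→φ0] = [8, 8, 9, 8]
r2 m[X2→φ1] = [9, 5, 9, 9]
r2 m[X13→φ0] = [1, 1, 1, 1]
r2 m[X7→φ1] = [1, 1, 1, 1]
r3 m[φ0→X2] = [9, 5, 9, 9]
r3 m[φ0→X13] = [81, 32, 72, 72]
r3 m[φ1→X2] = [8, 8, 9, 8]
r3 m[φ1→X7] = [72, 81, 72, 72]
r3 m[X2→φ0] = [8, 8, 9, 8]
r3 m[X2→φ1] = [9, 5, 9, 9]
r3 m[X13→φ0] = [1, 1, 1, 1]
r3 m[X7→φ1] = [1, 1, 1, 1]
r4 m[φ0→X2] = [9, 5, 9, 9]
r4 m[φ0→X13] = [81, 32, 72, 72]
r4 m[φ1→X2] = [8, 8, 9, 8]
r4 m[φ1→X7] = [72, 81, 72, 72]
r4 m[X2→φ0] = [8, 8, 9, 8]
r4 m[X2→φ1] = [9, 5, 9, 9]
r4 m[X13→φ0] = [1, 1, 1, 1]
r4 m[X7→φ1] = [1, 1, 1, 1]
fixed point reached at round 4
traceback from X2: (X2=2, X13=0, X7=1), score=81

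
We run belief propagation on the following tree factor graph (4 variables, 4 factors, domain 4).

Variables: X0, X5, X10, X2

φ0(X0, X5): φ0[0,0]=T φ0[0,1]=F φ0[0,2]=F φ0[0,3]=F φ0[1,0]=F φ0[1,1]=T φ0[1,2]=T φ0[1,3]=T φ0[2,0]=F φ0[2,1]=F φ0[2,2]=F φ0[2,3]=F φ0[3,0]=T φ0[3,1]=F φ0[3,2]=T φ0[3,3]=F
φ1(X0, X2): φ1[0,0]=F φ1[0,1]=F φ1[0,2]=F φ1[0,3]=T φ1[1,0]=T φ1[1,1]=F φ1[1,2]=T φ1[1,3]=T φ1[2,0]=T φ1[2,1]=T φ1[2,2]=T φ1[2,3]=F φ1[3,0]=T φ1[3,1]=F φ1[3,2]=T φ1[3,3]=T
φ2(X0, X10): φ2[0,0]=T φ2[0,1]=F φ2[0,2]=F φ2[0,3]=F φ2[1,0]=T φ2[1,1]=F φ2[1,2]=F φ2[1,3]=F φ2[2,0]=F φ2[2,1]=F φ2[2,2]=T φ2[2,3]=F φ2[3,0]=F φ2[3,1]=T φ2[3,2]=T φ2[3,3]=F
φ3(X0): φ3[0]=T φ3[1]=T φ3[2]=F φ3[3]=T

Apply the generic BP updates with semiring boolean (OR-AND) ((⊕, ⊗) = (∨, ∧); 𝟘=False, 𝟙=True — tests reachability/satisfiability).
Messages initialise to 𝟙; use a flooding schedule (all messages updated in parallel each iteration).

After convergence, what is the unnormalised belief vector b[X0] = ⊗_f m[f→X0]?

init: all messages = 𝟙 over 4 values
r1 m[φ0→X0] = [T, T, F, T]
r1 m[φ0→X5] = [T, T, T, T]
r1 m[φ1→X0] = [T, T, T, T]
r1 m[φ1→X2] = [T, T, T, T]
r1 m[φ2→X0] = [T, T, T, T]
r1 m[φ2→X10] = [T, T, T, F]
r1 m[φ3→X0] = [T, T, F, T]
r1 m[X0→φ0] = [T, T, T, T]
r1 m[X0→φ1] = [T, T, T, T]
r1 m[X0→φ2] = [T, T, T, T]
r1 m[X0→φ3] = [T, T, T, T]
r1 m[X5→φ0] = [T, T, T, T]
r1 m[X10→φ2] = [T, T, T, T]
r1 m[X2→φ1] = [T, T, T, T]
r2 m[φ0→X0] = [T, T, F, T]
r2 m[φ0→X5] = [T, T, T, T]
r2 m[φ1→X0] = [T, T, T, T]
r2 m[φ1→X2] = [T, T, T, T]
r2 m[φ2→X0] = [T, T, T, T]
r2 m[φ2→X10] = [T, T, T, F]
r2 m[φ3→X0] = [T, T, F, T]
r2 m[X0→φ0] = [T, T, F, T]
r2 m[X0→φ1] = [T, T, F, T]
r2 m[X0→φ2] = [T, T, F, T]
r2 m[X0→φ3] = [T, T, F, T]
r2 m[X5→φ0] = [T, T, T, T]
r2 m[X10→φ2] = [T, T, T, T]
r2 m[X2→φ1] = [T, T, T, T]
r3 m[φ0→X0] = [T, T, F, T]
r3 m[φ0→X5] = [T, T, T, T]
r3 m[φ1→X0] = [T, T, T, T]
r3 m[φ1→X2] = [T, F, T, T]
r3 m[φ2→X0] = [T, T, T, T]
r3 m[φ2→X10] = [T, T, T, F]
r3 m[φ3→X0] = [T, T, F, T]
r3 m[X0→φ0] = [T, T, F, T]
r3 m[X0→φ1] = [T, T, F, T]
r3 m[X0→φ2] = [T, T, F, T]
r3 m[X0→φ3] = [T, T, F, T]
r3 m[X5→φ0] = [T, T, T, T]
r3 m[X10→φ2] = [T, T, T, T]
r3 m[X2→φ1] = [T, T, T, T]
r4 m[φ0→X0] = [T, T, F, T]
r4 m[φ0→X5] = [T, T, T, T]
r4 m[φ1→X0] = [T, T, T, T]
r4 m[φ1→X2] = [T, F, T, T]
r4 m[φ2→X0] = [T, T, T, T]
r4 m[φ2→X10] = [T, T, T, F]
r4 m[φ3→X0] = [T, T, F, T]
r4 m[X0→φ0] = [T, T, F, T]
r4 m[X0→φ1] = [T, T, F, T]
r4 m[X0→φ2] = [T, T, F, T]
r4 m[X0→φ3] = [T, T, F, T]
r4 m[X5→φ0] = [T, T, T, T]
r4 m[X10→φ2] = [T, T, T, T]
r4 m[X2→φ1] = [T, T, T, T]
fixed point reached at round 4
b[X0] = ⊗ incoming = [T, T, F, T]

b[X0] = [T, T, F, T]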